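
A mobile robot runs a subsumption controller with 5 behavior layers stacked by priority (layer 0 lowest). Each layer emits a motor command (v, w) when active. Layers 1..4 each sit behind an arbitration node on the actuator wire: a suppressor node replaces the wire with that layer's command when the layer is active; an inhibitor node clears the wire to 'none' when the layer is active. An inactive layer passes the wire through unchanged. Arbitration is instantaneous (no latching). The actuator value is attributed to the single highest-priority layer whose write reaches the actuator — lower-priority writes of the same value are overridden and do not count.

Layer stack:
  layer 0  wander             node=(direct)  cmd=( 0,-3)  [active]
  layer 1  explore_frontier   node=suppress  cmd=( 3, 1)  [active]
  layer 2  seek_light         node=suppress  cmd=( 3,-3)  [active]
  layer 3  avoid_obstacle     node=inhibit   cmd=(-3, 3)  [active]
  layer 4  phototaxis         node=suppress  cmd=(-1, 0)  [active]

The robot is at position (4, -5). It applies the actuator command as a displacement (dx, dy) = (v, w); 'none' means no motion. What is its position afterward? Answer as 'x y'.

3 -5

[0] wander on; wire := (0, -3)
[1] explore_frontier on (suppress); wire := (3, 1)
[2] seek_light on (suppress); wire := (3, -3)
[3] avoid_obstacle on (inhibit); wire := none
[4] phototaxis on (suppress); wire := (-1, 0)
output (-1, 0)
position: (4, -5) + (-1, 0) = (3, -5)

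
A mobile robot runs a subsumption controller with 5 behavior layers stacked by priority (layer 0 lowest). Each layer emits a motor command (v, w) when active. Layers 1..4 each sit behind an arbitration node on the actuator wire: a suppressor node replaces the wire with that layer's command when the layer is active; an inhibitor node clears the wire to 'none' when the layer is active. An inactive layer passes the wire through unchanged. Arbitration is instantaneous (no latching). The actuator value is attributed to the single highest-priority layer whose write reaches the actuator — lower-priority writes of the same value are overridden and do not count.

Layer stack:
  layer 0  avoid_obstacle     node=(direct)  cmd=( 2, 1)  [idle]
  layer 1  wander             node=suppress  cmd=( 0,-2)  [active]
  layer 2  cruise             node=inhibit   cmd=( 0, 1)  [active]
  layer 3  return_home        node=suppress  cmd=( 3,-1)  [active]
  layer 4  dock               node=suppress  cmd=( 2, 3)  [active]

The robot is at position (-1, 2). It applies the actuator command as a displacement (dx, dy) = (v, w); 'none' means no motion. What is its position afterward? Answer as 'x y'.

1 5

L0 avoid_obstacle: idle → wire = none
L1 wander: active, suppressor → wire = (0, -2)
L2 cruise: active, inhibitor → wire = none
L3 return_home: active, suppressor → wire = (3, -1)
L4 dock: active, suppressor → wire = (2, 3)
actuator = (2, 3)
position: (-1, 2) + (2, 3) = (1, 5)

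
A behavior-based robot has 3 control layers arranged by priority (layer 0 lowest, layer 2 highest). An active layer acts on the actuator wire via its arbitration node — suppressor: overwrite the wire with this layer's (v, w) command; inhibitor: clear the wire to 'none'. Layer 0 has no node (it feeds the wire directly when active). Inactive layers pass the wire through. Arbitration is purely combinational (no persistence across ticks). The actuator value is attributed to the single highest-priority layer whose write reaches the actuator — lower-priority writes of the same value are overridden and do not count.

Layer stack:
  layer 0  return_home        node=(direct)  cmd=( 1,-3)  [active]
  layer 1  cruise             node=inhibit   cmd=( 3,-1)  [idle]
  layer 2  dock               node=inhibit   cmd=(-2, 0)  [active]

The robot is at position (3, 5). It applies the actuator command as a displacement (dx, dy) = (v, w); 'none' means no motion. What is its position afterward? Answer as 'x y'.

3 5

L0 return_home: active, feeds wire = (1, -3)
L1 cruise: idle → wire stays (1, -3)
L2 dock: active, inhibitor → wire = none
actuator = none
position: (3, 5) + none = (3, 5)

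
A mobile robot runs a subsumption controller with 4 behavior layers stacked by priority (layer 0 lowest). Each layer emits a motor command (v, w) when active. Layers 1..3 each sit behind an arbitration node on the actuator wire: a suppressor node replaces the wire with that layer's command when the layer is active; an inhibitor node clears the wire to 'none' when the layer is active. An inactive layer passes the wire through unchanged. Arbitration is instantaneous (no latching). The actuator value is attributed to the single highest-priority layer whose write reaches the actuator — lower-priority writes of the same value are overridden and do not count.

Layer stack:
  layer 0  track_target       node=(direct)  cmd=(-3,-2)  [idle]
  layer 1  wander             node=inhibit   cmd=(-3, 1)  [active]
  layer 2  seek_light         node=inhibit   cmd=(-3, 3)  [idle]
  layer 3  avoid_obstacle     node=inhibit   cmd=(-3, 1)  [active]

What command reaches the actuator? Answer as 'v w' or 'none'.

none

L0 track_target: idle → wire = none
L1 wander: active, inhibitor → wire = none
L2 seek_light: idle → wire stays none
L3 avoid_obstacle: active, inhibitor → wire = none
actuator = none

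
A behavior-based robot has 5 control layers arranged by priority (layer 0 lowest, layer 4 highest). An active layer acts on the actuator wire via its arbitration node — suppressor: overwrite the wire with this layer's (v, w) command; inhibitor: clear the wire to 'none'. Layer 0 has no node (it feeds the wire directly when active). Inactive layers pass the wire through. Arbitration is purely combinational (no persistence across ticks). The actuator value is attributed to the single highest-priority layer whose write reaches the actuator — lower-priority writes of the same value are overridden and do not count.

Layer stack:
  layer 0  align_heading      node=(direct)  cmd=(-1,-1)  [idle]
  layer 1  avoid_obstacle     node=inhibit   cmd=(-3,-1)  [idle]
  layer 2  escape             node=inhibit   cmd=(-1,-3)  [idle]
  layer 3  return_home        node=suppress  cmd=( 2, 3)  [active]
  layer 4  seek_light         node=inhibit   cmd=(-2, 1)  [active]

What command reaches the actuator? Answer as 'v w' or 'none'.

none

[0] align_heading off; wire := none
[1] avoid_obstacle off; pass none
[2] escape off; pass none
[3] return_home on (suppress); wire := (2, 3)
[4] seek_light on (inhibit); wire := none
output none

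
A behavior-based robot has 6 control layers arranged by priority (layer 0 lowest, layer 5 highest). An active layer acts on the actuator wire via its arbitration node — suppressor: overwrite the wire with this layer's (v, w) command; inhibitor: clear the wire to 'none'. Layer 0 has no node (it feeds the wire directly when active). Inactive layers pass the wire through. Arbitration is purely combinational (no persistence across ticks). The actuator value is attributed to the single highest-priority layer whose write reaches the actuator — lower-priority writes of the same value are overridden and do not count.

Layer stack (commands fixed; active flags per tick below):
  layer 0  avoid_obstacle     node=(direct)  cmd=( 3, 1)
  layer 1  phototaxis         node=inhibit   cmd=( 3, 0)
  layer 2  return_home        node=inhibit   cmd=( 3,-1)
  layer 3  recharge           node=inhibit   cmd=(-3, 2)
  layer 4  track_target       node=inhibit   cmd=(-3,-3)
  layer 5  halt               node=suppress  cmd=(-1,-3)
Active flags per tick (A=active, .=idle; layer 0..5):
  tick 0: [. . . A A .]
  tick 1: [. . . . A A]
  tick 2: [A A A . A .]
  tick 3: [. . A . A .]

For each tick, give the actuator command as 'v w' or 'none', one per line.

tick 0:
  [0] avoid_obstacle off; wire := none
  [1] phototaxis off; pass none
  [2] return_home off; pass none
  [3] recharge on (inhibit); wire := none
  [4] track_target on (inhibit); wire := none
  [5] halt off; pass none
  output none
tick 1:
  [0] avoid_obstacle off; wire := none
  [1] phototaxis off; pass none
  [2] return_home off; pass none
  [3] recharge off; pass none
  [4] track_target on (inhibit); wire := none
  [5] halt on (suppress); wire := (-1, -3)
  output (-1, -3)
tick 2:
  [0] avoid_obstacle on; wire := (3, 1)
  [1] phototaxis on (inhibit); wire := none
  [2] return_home on (inhibit); wire := none
  [3] recharge off; pass none
  [4] track_target on (inhibit); wire := none
  [5] halt off; pass none
  output none
tick 3:
  [0] avoid_obstacle off; wire := none
  [1] phototaxis off; pass none
  [2] return_home on (inhibit); wire := none
  [3] recharge off; pass none
  [4] track_target on (inhibit); wire := none
  [5] halt off; pass none
  output none

none
-1 -3
none
none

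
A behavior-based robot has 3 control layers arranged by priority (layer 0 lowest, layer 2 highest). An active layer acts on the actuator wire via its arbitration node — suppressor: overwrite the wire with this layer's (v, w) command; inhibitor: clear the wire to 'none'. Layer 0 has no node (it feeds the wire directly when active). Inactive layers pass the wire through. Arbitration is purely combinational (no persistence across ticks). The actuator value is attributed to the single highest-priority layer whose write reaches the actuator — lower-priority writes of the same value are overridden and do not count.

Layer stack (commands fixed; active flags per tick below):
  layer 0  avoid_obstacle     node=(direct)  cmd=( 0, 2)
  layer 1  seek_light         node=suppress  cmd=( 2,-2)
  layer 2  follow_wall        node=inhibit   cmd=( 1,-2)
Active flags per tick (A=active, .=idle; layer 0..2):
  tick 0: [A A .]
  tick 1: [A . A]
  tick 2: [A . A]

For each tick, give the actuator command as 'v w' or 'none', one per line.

tick 0:
  layer 0 (avoid_obstacle) active — direct: (0, 2)
  layer 1 (seek_light) active — suppresses: (2, -2)
  layer 2 (follow_wall) idle — unchanged: (2, -2)
  → actuator (2, -2)
tick 1:
  layer 0 (avoid_obstacle) active — direct: (0, 2)
  layer 1 (seek_light) idle — unchanged: (0, 2)
  layer 2 (follow_wall) active — inhibits: none
  → actuator none
tick 2:
  layer 0 (avoid_obstacle) active — direct: (0, 2)
  layer 1 (seek_light) idle — unchanged: (0, 2)
  layer 2 (follow_wall) active — inhibits: none
  → actuator none

2 -2
none
none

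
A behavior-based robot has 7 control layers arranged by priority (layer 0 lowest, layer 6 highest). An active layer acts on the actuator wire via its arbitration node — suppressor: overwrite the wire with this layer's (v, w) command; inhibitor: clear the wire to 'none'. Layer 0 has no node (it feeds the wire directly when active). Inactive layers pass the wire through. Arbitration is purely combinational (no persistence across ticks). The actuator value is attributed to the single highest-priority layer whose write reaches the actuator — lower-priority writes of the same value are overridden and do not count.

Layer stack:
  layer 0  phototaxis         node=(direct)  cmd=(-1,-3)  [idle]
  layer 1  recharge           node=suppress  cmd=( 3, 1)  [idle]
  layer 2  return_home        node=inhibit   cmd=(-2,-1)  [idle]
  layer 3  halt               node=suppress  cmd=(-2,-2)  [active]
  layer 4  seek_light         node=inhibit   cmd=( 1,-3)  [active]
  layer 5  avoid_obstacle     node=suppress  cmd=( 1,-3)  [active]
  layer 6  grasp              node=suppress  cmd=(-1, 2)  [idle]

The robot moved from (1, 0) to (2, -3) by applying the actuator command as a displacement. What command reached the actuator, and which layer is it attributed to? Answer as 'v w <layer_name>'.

displacement = (2, -3) − (1, 0) = (1, -3)
L0 phototaxis: idle → wire = none
L1 recharge: idle → wire stays none
L2 return_home: idle → wire stays none
L3 halt: active, suppressor → wire = (-2, -2)
L4 seek_light: active, inhibitor → wire = none
L5 avoid_obstacle: active, suppressor → wire = (1, -3)
L6 grasp: idle → wire stays (1, -3)
actuator = (1, -3) — from layer 5 (avoid_obstacle)

1 -3 avoid_obstacle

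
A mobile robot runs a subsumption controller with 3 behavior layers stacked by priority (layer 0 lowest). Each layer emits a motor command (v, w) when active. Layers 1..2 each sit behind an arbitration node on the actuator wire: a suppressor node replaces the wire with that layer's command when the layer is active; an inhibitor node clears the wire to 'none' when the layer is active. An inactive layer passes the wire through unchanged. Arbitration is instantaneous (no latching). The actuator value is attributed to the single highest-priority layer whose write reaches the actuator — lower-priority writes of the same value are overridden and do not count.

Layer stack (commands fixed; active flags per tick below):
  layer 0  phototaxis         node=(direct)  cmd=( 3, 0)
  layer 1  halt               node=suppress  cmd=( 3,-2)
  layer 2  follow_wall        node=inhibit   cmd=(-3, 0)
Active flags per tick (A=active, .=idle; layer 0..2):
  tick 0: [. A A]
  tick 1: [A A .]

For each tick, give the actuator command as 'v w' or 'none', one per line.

tick 0:
  L0 phototaxis: idle → wire = none
  L1 halt: active, suppressor → wire = (3, -2)
  L2 follow_wall: active, inhibitor → wire = none
  actuator = none
tick 1:
  L0 phototaxis: active, feeds wire = (3, 0)
  L1 halt: active, suppressor → wire = (3, -2)
  L2 follow_wall: idle → wire stays (3, -2)
  actuator = (3, -2)

none
3 -2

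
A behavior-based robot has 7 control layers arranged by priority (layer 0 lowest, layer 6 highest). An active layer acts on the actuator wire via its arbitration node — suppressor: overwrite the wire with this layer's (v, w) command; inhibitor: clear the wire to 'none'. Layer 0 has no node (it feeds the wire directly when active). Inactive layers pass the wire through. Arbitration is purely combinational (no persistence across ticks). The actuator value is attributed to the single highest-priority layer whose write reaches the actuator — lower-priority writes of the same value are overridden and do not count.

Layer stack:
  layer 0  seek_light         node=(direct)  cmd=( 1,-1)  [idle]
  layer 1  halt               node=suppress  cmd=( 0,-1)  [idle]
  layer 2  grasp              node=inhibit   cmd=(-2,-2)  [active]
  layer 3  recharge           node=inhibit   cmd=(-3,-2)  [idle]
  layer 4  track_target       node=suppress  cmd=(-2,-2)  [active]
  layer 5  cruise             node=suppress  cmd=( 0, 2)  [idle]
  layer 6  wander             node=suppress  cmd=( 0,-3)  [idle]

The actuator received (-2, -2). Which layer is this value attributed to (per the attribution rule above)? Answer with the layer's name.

track_target

[0] seek_light off; wire := none
[1] halt off; pass none
[2] grasp on (inhibit); wire := none
[3] recharge off; pass none
[4] track_target on (suppress); wire := (-2, -2)
[5] cruise off; pass (-2, -2)
[6] wander off; pass (-2, -2)
output (-2, -2)
last writer: layer 4 = track_target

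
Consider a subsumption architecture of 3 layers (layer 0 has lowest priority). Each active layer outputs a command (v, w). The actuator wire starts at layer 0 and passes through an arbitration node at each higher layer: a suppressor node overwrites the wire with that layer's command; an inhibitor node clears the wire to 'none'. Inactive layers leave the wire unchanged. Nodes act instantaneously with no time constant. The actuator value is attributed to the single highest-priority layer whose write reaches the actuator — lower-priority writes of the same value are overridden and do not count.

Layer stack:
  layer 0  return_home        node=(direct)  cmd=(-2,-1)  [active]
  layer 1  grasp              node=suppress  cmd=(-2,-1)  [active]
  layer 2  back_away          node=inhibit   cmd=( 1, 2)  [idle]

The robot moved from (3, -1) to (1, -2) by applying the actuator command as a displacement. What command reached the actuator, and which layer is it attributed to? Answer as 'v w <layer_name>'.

-2 -1 grasp

displacement = (1, -2) − (3, -1) = (-2, -1)
[0] return_home on; wire := (-2, -1)
[1] grasp on (suppress); wire := (-2, -1)
[2] back_away off; pass (-2, -1)
output (-2, -1) — from layer 1 (grasp)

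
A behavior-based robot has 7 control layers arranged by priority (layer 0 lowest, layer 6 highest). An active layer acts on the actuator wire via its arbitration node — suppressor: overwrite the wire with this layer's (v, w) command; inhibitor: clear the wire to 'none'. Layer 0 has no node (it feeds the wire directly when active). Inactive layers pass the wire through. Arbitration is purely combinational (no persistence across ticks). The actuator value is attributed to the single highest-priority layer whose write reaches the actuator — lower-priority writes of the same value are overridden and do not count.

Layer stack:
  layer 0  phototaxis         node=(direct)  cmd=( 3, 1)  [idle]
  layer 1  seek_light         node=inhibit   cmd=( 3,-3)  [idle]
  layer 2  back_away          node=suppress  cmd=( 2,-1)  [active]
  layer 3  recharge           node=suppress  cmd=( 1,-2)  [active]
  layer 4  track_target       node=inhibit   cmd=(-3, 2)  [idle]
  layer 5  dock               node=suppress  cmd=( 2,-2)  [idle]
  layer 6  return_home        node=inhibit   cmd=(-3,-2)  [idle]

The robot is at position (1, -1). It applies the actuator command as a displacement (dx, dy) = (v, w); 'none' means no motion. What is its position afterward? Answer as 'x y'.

[0] phototaxis off; wire := none
[1] seek_light off; pass none
[2] back_away on (suppress); wire := (2, -1)
[3] recharge on (suppress); wire := (1, -2)
[4] track_target off; pass (1, -2)
[5] dock off; pass (1, -2)
[6] return_home off; pass (1, -2)
output (1, -2)
position: (1, -1) + (1, -2) = (2, -3)

2 -3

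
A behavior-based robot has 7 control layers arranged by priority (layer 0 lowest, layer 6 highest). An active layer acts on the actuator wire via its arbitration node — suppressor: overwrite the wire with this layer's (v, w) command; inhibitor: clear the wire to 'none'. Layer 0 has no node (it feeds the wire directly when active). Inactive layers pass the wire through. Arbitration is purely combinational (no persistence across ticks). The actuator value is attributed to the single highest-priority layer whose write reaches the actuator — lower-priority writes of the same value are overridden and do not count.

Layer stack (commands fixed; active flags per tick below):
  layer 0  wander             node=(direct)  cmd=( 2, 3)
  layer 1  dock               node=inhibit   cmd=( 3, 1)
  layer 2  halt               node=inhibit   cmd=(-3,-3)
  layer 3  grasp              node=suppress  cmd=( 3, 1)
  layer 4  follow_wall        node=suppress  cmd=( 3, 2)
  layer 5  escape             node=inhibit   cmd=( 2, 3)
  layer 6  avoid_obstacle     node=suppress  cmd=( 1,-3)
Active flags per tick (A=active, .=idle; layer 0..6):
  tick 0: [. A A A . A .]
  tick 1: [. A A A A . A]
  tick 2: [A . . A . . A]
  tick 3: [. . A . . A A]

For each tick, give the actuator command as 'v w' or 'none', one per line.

tick 0:
  [0] wander off; wire := none
  [1] dock on (inhibit); wire := none
  [2] halt on (inhibit); wire := none
  [3] grasp on (suppress); wire := (3, 1)
  [4] follow_wall off; pass (3, 1)
  [5] escape on (inhibit); wire := none
  [6] avoid_obstacle off; pass none
  output none
tick 1:
  [0] wander off; wire := none
  [1] dock on (inhibit); wire := none
  [2] halt on (inhibit); wire := none
  [3] grasp on (suppress); wire := (3, 1)
  [4] follow_wall on (suppress); wire := (3, 2)
  [5] escape off; pass (3, 2)
  [6] avoid_obstacle on (suppress); wire := (1, -3)
  output (1, -3)
tick 2:
  [0] wander on; wire := (2, 3)
  [1] dock off; pass (2, 3)
  [2] halt off; pass (2, 3)
  [3] grasp on (suppress); wire := (3, 1)
  [4] follow_wall off; pass (3, 1)
  [5] escape off; pass (3, 1)
  [6] avoid_obstacle on (suppress); wire := (1, -3)
  output (1, -3)
tick 3:
  [0] wander off; wire := none
  [1] dock off; pass none
  [2] halt on (inhibit); wire := none
  [3] grasp off; pass none
  [4] follow_wall off; pass none
  [5] escape on (inhibit); wire := none
  [6] avoid_obstacle on (suppress); wire := (1, -3)
  output (1, -3)

none
1 -3
1 -3
1 -3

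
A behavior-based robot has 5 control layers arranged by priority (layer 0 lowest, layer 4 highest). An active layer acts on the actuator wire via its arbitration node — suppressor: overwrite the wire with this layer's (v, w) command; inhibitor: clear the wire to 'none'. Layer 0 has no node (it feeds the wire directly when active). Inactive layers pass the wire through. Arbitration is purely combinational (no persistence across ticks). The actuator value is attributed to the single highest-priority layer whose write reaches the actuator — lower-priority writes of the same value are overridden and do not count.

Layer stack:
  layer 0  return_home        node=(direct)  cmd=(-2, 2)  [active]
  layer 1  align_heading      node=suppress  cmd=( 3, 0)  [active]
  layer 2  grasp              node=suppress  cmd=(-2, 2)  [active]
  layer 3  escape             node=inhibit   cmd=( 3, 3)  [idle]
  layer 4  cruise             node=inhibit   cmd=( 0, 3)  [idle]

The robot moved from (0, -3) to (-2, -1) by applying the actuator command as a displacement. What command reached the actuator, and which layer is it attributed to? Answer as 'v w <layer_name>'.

displacement = (-2, -1) − (0, -3) = (-2, 2)
[0] return_home on; wire := (-2, 2)
[1] align_heading on (suppress); wire := (3, 0)
[2] grasp on (suppress); wire := (-2, 2)
[3] escape off; pass (-2, 2)
[4] cruise off; pass (-2, 2)
output (-2, 2) — from layer 2 (grasp)

-2 2 grasp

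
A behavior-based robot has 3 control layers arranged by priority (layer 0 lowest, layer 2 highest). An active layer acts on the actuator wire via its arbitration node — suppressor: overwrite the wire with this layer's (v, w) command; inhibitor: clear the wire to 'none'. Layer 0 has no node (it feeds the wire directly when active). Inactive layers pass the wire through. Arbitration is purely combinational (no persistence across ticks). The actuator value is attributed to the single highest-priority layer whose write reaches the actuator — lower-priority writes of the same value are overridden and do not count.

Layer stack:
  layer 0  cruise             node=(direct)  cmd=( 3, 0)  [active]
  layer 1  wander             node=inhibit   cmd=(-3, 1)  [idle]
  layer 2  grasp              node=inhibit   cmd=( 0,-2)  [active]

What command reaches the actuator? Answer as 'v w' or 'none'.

layer 0 (cruise) active — direct: (3, 0)
layer 1 (wander) idle — unchanged: (3, 0)
layer 2 (grasp) active — inhibits: none
→ actuator none

none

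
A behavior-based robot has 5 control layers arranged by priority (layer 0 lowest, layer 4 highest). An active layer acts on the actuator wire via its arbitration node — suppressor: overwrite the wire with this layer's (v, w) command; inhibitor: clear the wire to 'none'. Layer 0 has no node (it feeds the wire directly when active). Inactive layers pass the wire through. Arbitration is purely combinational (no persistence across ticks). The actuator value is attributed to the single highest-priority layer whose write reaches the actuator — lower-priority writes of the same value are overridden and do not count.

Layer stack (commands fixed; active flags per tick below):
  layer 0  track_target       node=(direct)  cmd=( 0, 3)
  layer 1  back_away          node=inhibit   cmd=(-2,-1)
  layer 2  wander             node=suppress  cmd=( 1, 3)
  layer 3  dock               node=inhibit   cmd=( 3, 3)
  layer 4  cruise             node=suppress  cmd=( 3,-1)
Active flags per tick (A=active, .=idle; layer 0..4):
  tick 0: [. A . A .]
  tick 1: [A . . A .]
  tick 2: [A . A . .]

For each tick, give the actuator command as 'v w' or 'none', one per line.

none
none
1 3

tick 0:
  L0 track_target: idle → wire = none
  L1 back_away: active, inhibitor → wire = none
  L2 wander: idle → wire stays none
  L3 dock: active, inhibitor → wire = none
  L4 cruise: idle → wire stays none
  actuator = none
tick 1:
  L0 track_target: active, feeds wire = (0, 3)
  L1 back_away: idle → wire stays (0, 3)
  L2 wander: idle → wire stays (0, 3)
  L3 dock: active, inhibitor → wire = none
  L4 cruise: idle → wire stays none
  actuator = none
tick 2:
  L0 track_target: active, feeds wire = (0, 3)
  L1 back_away: idle → wire stays (0, 3)
  L2 wander: active, suppressor → wire = (1, 3)
  L3 dock: idle → wire stays (1, 3)
  L4 cruise: idle → wire stays (1, 3)
  actuator = (1, 3)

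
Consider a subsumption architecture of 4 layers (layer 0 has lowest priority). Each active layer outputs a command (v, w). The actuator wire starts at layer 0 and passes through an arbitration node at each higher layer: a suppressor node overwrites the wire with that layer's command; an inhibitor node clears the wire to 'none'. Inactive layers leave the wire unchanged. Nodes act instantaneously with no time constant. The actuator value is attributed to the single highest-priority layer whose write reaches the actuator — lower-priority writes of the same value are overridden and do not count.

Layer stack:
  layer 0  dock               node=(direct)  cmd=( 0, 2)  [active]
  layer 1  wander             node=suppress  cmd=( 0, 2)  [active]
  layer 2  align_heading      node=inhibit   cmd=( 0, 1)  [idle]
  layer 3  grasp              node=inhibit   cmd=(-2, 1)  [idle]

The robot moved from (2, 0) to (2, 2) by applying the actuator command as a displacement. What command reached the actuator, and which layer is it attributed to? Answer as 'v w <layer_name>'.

0 2 wander

displacement = (2, 2) − (2, 0) = (0, 2)
[0] dock on; wire := (0, 2)
[1] wander on (suppress); wire := (0, 2)
[2] align_heading off; pass (0, 2)
[3] grasp off; pass (0, 2)
output (0, 2) — from layer 1 (wander)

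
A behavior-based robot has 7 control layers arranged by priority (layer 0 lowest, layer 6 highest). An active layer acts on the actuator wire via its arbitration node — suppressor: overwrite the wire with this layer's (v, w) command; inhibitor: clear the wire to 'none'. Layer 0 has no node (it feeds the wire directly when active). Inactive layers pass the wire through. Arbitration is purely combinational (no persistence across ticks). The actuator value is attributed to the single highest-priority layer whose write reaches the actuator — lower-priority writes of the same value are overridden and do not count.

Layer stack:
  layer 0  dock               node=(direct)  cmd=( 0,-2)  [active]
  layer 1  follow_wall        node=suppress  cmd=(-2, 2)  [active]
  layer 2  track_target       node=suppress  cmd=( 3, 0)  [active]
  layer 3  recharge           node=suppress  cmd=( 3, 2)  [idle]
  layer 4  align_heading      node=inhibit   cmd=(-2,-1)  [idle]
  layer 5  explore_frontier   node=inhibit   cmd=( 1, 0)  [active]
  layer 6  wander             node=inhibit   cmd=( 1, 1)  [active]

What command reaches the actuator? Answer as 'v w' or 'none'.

none

layer 0 (dock) active — direct: (0, -2)
layer 1 (follow_wall) active — suppresses: (-2, 2)
layer 2 (track_target) active — suppresses: (3, 0)
layer 3 (recharge) idle — unchanged: (3, 0)
layer 4 (align_heading) idle — unchanged: (3, 0)
layer 5 (explore_frontier) active — inhibits: none
layer 6 (wander) active — inhibits: none
→ actuator none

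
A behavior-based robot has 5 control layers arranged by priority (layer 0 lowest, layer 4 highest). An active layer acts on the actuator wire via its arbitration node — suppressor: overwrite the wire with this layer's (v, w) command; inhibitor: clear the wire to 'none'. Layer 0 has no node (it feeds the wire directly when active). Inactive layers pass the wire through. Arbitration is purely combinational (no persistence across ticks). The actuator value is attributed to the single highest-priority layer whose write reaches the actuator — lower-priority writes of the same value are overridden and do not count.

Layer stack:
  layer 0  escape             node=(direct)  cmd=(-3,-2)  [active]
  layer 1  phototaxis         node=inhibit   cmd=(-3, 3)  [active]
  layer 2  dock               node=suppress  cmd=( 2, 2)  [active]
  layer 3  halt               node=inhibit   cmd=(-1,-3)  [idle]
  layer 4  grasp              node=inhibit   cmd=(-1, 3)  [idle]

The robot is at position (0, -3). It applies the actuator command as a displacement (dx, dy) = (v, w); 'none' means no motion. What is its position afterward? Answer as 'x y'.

layer 0 (escape) active — direct: (-3, -2)
layer 1 (phototaxis) active — inhibits: none
layer 2 (dock) active — suppresses: (2, 2)
layer 3 (halt) idle — unchanged: (2, 2)
layer 4 (grasp) idle — unchanged: (2, 2)
→ actuator (2, 2)
position: (0, -3) + (2, 2) = (2, -1)

2 -1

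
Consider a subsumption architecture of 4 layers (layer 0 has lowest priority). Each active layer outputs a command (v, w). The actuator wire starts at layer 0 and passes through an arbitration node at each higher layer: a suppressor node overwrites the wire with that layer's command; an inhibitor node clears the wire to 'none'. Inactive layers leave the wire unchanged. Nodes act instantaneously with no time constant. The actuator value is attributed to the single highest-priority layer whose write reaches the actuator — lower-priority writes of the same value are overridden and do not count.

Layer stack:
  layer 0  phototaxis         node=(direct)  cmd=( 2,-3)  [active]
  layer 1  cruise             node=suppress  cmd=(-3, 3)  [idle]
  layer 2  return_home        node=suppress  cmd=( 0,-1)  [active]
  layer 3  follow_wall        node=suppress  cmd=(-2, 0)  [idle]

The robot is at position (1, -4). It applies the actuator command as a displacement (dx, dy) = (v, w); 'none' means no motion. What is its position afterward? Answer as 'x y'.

[0] phototaxis on; wire := (2, -3)
[1] cruise off; pass (2, -3)
[2] return_home on (suppress); wire := (0, -1)
[3] follow_wall off; pass (0, -1)
output (0, -1)
position: (1, -4) + (0, -1) = (1, -5)

1 -5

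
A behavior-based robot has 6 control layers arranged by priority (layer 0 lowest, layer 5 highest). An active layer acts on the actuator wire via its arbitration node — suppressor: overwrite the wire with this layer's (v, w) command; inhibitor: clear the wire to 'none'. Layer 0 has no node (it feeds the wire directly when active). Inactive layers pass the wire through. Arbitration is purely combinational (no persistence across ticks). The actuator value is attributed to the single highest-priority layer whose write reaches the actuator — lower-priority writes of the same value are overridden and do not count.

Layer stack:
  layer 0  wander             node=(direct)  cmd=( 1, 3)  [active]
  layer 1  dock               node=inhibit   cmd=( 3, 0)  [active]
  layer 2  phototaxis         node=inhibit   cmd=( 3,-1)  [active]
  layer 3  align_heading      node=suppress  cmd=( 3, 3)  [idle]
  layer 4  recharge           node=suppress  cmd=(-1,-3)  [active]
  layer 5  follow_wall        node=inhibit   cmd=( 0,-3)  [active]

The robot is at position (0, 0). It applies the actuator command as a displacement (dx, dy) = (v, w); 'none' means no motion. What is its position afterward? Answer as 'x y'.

L0 wander: active, feeds wire = (1, 3)
L1 dock: active, inhibitor → wire = none
L2 phototaxis: active, inhibitor → wire = none
L3 align_heading: idle → wire stays none
L4 recharge: active, suppressor → wire = (-1, -3)
L5 follow_wall: active, inhibitor → wire = none
actuator = none
position: (0, 0) + none = (0, 0)

0 0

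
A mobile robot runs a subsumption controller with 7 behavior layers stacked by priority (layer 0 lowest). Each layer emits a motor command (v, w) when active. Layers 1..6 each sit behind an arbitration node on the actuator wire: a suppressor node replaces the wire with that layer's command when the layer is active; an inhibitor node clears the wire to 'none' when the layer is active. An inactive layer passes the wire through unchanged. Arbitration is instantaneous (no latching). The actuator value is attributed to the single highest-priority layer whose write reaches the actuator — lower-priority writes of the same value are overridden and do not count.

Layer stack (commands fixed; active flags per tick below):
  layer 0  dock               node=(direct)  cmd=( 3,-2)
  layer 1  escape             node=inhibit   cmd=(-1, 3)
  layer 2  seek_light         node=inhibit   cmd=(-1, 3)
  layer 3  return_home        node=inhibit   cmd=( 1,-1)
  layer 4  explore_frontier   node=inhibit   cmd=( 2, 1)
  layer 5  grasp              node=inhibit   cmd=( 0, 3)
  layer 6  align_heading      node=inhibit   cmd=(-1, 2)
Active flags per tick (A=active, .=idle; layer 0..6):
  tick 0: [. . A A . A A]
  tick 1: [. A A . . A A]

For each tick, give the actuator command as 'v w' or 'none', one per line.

tick 0:
  L0 dock: idle → wire = none
  L1 escape: idle → wire stays none
  L2 seek_light: active, inhibitor → wire = none
  L3 return_home: active, inhibitor → wire = none
  L4 explore_frontier: idle → wire stays none
  L5 grasp: active, inhibitor → wire = none
  L6 align_heading: active, inhibitor → wire = none
  actuator = none
tick 1:
  L0 dock: idle → wire = none
  L1 escape: active, inhibitor → wire = none
  L2 seek_light: active, inhibitor → wire = none
  L3 return_home: idle → wire stays none
  L4 explore_frontier: idle → wire stays none
  L5 grasp: active, inhibitor → wire = none
  L6 align_heading: active, inhibitor → wire = none
  actuator = none

none
none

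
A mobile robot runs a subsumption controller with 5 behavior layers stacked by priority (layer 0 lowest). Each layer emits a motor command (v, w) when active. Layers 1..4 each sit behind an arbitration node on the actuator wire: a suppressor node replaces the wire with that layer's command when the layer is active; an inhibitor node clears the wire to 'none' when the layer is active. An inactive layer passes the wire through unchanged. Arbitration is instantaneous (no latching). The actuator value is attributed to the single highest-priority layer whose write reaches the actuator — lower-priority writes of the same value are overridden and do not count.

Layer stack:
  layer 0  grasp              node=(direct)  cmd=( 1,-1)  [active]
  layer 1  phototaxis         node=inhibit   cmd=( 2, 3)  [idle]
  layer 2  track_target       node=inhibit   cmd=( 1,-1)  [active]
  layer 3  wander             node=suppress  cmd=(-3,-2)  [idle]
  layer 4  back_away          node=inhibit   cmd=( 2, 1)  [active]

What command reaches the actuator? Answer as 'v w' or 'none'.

layer 0 (grasp) active — direct: (1, -1)
layer 1 (phototaxis) idle — unchanged: (1, -1)
layer 2 (track_target) active — inhibits: none
layer 3 (wander) idle — unchanged: none
layer 4 (back_away) active — inhibits: none
→ actuator none

none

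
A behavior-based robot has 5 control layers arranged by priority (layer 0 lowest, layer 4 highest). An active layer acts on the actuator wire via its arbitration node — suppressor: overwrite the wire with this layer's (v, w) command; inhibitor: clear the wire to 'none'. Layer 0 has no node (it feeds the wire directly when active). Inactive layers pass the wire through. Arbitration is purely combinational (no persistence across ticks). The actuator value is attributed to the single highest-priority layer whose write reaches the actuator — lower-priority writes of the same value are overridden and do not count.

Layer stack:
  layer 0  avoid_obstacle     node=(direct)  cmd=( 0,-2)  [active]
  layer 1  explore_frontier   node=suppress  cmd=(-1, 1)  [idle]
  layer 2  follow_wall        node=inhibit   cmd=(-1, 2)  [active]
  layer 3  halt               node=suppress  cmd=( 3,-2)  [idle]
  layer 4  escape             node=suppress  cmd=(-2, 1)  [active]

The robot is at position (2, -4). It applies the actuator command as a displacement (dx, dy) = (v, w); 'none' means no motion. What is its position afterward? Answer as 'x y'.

layer 0 (avoid_obstacle) active — direct: (0, -2)
layer 1 (explore_frontier) idle — unchanged: (0, -2)
layer 2 (follow_wall) active — inhibits: none
layer 3 (halt) idle — unchanged: none
layer 4 (escape) active — suppresses: (-2, 1)
→ actuator (-2, 1)
position: (2, -4) + (-2, 1) = (0, -3)

0 -3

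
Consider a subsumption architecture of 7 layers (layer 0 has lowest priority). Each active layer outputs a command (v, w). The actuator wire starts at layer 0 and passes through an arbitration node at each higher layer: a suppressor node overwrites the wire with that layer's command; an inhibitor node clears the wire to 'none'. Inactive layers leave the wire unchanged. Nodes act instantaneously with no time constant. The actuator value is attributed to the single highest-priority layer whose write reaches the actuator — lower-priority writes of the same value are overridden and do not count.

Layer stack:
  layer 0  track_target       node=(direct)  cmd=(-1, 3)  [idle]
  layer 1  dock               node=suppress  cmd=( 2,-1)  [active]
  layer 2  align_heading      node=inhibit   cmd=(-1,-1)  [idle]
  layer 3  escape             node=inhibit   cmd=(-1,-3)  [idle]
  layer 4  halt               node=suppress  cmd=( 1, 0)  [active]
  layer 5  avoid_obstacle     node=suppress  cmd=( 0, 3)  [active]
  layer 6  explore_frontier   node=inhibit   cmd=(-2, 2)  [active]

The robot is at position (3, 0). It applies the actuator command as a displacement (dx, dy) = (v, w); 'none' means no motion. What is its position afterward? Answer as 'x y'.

[0] track_target off; wire := none
[1] dock on (suppress); wire := (2, -1)
[2] align_heading off; pass (2, -1)
[3] escape off; pass (2, -1)
[4] halt on (suppress); wire := (1, 0)
[5] avoid_obstacle on (suppress); wire := (0, 3)
[6] explore_frontier on (inhibit); wire := none
output none
position: (3, 0) + none = (3, 0)

3 0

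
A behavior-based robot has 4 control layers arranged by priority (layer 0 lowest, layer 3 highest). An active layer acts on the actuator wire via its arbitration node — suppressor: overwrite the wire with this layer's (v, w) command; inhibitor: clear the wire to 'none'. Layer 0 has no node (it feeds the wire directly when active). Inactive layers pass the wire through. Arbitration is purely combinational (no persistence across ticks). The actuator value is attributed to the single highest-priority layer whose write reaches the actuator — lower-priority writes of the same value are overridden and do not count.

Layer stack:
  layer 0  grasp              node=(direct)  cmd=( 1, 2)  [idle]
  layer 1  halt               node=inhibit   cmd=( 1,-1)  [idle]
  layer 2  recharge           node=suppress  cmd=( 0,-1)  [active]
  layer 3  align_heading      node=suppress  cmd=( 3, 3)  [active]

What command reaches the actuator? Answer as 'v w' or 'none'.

3 3

[0] grasp off; wire := none
[1] halt off; pass none
[2] recharge on (suppress); wire := (0, -1)
[3] align_heading on (suppress); wire := (3, 3)
output (3, 3)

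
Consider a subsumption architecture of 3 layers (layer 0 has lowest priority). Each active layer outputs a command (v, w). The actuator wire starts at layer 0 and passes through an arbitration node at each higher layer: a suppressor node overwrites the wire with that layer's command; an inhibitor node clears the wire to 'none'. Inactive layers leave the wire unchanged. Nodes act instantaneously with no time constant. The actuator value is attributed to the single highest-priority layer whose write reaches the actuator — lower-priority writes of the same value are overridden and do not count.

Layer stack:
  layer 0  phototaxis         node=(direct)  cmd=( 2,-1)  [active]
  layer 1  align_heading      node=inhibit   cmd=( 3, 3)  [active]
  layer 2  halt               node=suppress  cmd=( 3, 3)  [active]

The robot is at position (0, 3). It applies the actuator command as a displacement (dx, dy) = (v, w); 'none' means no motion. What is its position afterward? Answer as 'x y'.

[0] phototaxis on; wire := (2, -1)
[1] align_heading on (inhibit); wire := none
[2] halt on (suppress); wire := (3, 3)
output (3, 3)
position: (0, 3) + (3, 3) = (3, 6)

3 6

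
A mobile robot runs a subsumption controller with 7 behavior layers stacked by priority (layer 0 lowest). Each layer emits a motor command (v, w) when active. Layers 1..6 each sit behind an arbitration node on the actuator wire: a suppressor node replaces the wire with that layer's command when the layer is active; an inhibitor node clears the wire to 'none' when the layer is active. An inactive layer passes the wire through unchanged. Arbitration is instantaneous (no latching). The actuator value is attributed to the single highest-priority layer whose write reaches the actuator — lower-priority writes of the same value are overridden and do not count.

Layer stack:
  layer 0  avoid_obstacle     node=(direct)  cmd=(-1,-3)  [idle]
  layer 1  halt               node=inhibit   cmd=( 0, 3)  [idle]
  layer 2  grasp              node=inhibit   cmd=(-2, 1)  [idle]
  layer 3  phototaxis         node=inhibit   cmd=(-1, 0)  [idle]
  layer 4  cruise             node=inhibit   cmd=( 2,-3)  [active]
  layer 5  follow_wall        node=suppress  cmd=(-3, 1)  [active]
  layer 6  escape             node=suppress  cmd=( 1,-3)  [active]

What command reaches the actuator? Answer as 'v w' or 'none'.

L0 avoid_obstacle: idle → wire = none
L1 halt: idle → wire stays none
L2 grasp: idle → wire stays none
L3 phototaxis: idle → wire stays none
L4 cruise: active, inhibitor → wire = none
L5 follow_wall: active, suppressor → wire = (-3, 1)
L6 escape: active, suppressor → wire = (1, -3)
actuator = (1, -3)

1 -3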